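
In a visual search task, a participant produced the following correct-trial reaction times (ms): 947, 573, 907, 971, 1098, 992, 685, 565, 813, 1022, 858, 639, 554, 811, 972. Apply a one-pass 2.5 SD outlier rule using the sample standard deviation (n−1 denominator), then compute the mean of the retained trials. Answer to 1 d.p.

827.1 ms

n = 15, ΣRT = 12407, M = 827.133
Σ(x−M)² = 465861.73; s = √(465861.73/14) = 182.417
Cutoffs: 827.133 ± 2.5·182.417 → [371.1, 1283.2]
No RTs fall outside the cutoffs; all 15 retained. Mean = 12407/15 = 827.133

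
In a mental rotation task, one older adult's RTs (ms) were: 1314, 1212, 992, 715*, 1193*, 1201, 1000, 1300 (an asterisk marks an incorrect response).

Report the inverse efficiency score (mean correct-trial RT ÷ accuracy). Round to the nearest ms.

1560 ms

Correct trials (n=6): 1314, 1212, 992, 1201, 1000, 1300
Mean correct RT = 7019/6 = 1169.8333 ms
Proportion correct = 6/8
IES = 1169.8333 / (6/8) = 1559.778 ms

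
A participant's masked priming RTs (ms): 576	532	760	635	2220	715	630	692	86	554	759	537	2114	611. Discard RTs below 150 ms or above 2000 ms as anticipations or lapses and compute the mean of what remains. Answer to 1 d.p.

Excluded: 86, 2114, 2220
Retained (n=11): Σ = 7001
Mean = 7001/11 = 636.4545

636.5 ms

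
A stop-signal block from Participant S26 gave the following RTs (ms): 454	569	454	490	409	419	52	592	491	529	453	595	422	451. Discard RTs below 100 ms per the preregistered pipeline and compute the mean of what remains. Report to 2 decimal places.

Excluded: 52
Retained (n=13): Σ = 6328
Mean = 6328/13 = 486.7692

486.77 ms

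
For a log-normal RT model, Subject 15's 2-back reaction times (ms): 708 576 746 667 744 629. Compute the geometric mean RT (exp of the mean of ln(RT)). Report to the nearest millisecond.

675 ms

ln(RT): 6.5624, 6.3561, 6.6147, 6.5028, 6.6120, 6.4441
Mean ln(RT) = 39.0922/6 = 6.51537
Geometric mean = exp(6.51537) = 675.45 ms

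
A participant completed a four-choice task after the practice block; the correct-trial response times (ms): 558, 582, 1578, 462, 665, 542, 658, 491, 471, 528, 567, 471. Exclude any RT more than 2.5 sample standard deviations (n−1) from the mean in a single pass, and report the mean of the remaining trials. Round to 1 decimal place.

545.0 ms

n = 12, ΣRT = 7573, M = 631.083
Σ(x−M)² = 1028410.92; s = √(1028410.92/11) = 305.764
Cutoffs: 631.083 ± 2.5·305.764 → [-133.3, 1395.5]
Outside: 1578 → excluded.
Retained (n=11): Σ = 5995, mean = 5995/11 = 545.000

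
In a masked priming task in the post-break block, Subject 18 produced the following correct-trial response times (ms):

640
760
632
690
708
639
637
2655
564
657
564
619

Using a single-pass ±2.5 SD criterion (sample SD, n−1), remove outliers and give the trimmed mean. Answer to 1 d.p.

n = 12, ΣRT = 9765, M = 813.750
Σ(x−M)² = 3731836.25; s = √(3731836.25/11) = 582.458
Cutoffs: 813.750 ± 2.5·582.458 → [-642.4, 2269.9]
Outside: 2655 → excluded.
Retained (n=11): Σ = 7110, mean = 7110/11 = 646.364

646.4 ms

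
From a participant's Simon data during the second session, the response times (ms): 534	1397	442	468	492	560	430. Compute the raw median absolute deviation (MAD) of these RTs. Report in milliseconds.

50 ms

Sorted: 430, 442, 468, 492, 534, 560, 1397 → median = 492
|x − 492|: 42, 905, 50, 24, 0, 68, 62
Sorted deviations: 0, 24, 42, 50, 62, 68, 905 → MAD = 50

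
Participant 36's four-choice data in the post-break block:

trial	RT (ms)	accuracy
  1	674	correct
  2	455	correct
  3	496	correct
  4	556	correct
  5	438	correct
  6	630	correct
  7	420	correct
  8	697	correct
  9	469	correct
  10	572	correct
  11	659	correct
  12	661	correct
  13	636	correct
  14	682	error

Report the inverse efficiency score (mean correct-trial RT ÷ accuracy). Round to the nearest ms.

Correct trials (n=13): 674, 455, 496, 556, 438, 630, 420, 697, 469, 572, 659, 661, 636
Mean correct RT = 7363/13 = 566.3846 ms
Proportion correct = 13/14
IES = 566.3846 / (13/14) = 609.953 ms

610 ms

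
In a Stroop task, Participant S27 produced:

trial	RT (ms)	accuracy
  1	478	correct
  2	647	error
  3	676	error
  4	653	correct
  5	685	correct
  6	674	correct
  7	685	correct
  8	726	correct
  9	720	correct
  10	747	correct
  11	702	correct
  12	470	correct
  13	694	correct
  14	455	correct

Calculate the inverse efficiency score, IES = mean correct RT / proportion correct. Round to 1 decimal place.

747.5 ms

Correct trials (n=12): 478, 653, 685, 674, 685, 726, 720, 747, 702, 470, 694, 455
Mean correct RT = 7689/12 = 640.7500 ms
Proportion correct = 12/14
IES = 640.7500 / (12/14) = 747.542 ms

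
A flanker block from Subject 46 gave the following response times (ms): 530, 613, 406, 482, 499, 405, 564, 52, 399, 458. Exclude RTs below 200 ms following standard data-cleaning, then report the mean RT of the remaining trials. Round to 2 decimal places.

Excluded: 52
Retained (n=9): Σ = 4356
Mean = 4356/9 = 484.0000

484.00 ms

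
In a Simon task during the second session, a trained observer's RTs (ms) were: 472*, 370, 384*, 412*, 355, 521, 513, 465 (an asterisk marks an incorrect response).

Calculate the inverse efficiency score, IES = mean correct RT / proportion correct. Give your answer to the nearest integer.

712 ms

Correct trials (n=5): 370, 355, 521, 513, 465
Mean correct RT = 2224/5 = 444.8000 ms
Proportion correct = 5/8
IES = 444.8000 / (5/8) = 711.680 ms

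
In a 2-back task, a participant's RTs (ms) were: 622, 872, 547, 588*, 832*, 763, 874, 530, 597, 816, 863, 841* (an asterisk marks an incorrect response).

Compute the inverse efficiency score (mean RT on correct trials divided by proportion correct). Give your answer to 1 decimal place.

Correct trials (n=9): 622, 872, 547, 763, 874, 530, 597, 816, 863
Mean correct RT = 6484/9 = 720.4444 ms
Proportion correct = 9/12
IES = 720.4444 / (9/12) = 960.593 ms

960.6 ms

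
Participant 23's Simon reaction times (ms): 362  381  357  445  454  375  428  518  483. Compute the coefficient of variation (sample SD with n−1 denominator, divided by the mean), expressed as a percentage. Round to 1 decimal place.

n = 9, Σ = 3803, M = 422.5556
Σ(x−M)² = 26238.222; s = √(26238.222/8) = 57.2693
CV = 57.2693 / 422.5556 = 0.13553 = 13.553%

13.6%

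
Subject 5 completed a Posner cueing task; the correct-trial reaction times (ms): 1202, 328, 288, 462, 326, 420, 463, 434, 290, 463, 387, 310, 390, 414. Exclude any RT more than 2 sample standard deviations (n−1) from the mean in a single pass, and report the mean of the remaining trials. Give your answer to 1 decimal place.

n = 14, ΣRT = 6177, M = 441.214
Σ(x−M)² = 676630.36; s = √(676630.36/13) = 228.141
Cutoffs: 441.214 ± 2·228.141 → [-15.1, 897.5]
Outside: 1202 → excluded.
Retained (n=13): Σ = 4975, mean = 4975/13 = 382.692

382.7 ms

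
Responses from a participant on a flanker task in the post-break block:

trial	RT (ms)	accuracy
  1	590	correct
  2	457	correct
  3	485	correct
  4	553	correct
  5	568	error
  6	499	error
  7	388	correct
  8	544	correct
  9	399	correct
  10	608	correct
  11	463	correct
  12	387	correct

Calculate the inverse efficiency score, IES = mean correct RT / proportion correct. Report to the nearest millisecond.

Correct trials (n=10): 590, 457, 485, 553, 388, 544, 399, 608, 463, 387
Mean correct RT = 4874/10 = 487.4000 ms
Proportion correct = 10/12
IES = 487.4000 / (10/12) = 584.880 ms

585 ms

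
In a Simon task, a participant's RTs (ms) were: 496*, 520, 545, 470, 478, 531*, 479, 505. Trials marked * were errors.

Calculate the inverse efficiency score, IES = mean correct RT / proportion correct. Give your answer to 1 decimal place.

Correct trials (n=6): 520, 545, 470, 478, 479, 505
Mean correct RT = 2997/6 = 499.5000 ms
Proportion correct = 6/8
IES = 499.5000 / (6/8) = 666.000 ms

666.0 ms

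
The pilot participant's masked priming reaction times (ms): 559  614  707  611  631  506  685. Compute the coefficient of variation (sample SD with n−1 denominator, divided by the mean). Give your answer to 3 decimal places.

n = 7, Σ = 4313, M = 616.1429
Σ(x−M)² = 28644.857; s = √(28644.857/6) = 69.0952
CV = 69.0952 / 616.1429 = 0.11214

0.112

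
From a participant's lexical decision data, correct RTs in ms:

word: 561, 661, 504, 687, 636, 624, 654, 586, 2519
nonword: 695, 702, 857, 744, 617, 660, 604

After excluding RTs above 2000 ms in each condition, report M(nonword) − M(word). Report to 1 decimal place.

word: exclude 2519
M(word) = 4913/8 = 614.125
M(nonword) = 4879/7 = 697.000
Difference = 697.000 − 614.125 = 82.875 ms

82.9 ms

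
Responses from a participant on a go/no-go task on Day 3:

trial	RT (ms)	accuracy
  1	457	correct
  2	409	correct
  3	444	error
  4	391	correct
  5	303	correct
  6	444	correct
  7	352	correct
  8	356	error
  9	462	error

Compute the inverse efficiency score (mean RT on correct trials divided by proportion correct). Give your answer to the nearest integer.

Correct trials (n=6): 457, 409, 391, 303, 444, 352
Mean correct RT = 2356/6 = 392.6667 ms
Proportion correct = 6/9
IES = 392.6667 / (6/9) = 589.000 ms

589 ms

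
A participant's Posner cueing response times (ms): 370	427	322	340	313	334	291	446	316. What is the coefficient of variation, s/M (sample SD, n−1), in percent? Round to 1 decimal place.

15.2%

n = 9, Σ = 3159, M = 351.0000
Σ(x−M)² = 22682.000; s = √(22682.000/8) = 53.2471
CV = 53.2471 / 351.0000 = 0.15170 = 15.170%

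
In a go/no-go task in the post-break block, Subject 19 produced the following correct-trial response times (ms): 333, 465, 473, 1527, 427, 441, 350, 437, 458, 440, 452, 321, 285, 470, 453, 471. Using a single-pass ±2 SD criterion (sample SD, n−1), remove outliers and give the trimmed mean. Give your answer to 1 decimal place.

n = 16, ΣRT = 7803, M = 487.688
Σ(x−M)² = 1207309.44; s = √(1207309.44/15) = 283.703
Cutoffs: 487.688 ± 2·283.703 → [-79.7, 1055.1]
Outside: 1527 → excluded.
Retained (n=15): Σ = 6276, mean = 6276/15 = 418.400

418.4 ms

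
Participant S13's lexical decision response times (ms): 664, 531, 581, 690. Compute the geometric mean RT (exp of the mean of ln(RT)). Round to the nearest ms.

613 ms

ln(RT): 6.4983, 6.2748, 6.3648, 6.5367
Mean ln(RT) = 25.6745/4 = 6.41862
Geometric mean = exp(6.41862) = 613.16 ms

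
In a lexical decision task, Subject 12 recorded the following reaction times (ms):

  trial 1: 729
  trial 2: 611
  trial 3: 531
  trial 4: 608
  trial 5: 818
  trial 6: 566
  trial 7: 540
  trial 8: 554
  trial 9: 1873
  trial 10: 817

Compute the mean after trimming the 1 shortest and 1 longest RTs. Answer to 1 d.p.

655.4 ms

Sorted: 531, 540, 554, 566, 608, 611, 729, 817, 818, 1873
Drop lowest 1 (531) and highest 1 (1873)
Remaining (n=8): Σ = 5243, mean = 5243/8 = 655.375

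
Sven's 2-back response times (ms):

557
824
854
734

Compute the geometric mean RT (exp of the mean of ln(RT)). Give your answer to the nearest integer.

ln(RT): 6.3226, 6.7142, 6.7499, 6.5985
Mean ln(RT) = 26.3852/4 = 6.59629
Geometric mean = exp(6.59629) = 732.38 ms

732 ms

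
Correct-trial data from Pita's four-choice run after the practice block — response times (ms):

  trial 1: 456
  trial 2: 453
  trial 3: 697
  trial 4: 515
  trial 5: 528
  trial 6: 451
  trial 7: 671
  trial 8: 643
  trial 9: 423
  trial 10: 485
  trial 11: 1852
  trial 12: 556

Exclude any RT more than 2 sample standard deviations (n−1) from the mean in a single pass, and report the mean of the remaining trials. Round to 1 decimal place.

534.4 ms

n = 12, ΣRT = 7730, M = 644.167
Σ(x−M)² = 1683839.67; s = √(1683839.67/11) = 391.250
Cutoffs: 644.167 ± 2·391.250 → [-138.3, 1426.7]
Outside: 1852 → excluded.
Retained (n=11): Σ = 5878, mean = 5878/11 = 534.364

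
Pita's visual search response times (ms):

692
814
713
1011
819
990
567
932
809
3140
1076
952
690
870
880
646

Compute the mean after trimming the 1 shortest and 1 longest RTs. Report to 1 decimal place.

Sorted: 567, 646, 690, 692, 713, 809, 814, 819, 870, 880, 932, 952, 990, 1011, 1076, 3140
Drop lowest 1 (567) and highest 1 (3140)
Remaining (n=14): Σ = 11894, mean = 11894/14 = 849.571

849.6 ms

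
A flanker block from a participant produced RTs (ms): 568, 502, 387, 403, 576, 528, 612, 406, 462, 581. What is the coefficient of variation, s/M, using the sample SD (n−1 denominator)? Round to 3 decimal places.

n = 10, Σ = 5025, M = 502.5000
Σ(x−M)² = 62688.500; s = √(62688.500/9) = 83.4589
CV = 83.4589 / 502.5000 = 0.16609

0.166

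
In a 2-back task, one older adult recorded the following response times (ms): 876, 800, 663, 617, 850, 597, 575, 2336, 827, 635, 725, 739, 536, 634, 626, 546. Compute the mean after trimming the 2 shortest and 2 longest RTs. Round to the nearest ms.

Sorted: 536, 546, 575, 597, 617, 626, 634, 635, 663, 725, 739, 800, 827, 850, 876, 2336
Drop lowest 2 (536, 546) and highest 2 (876, 2336)
Remaining (n=12): Σ = 8288, mean = 8288/12 = 690.667

691 ms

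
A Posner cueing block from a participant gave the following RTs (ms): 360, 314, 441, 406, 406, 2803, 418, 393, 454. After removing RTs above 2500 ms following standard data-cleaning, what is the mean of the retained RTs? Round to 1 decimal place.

399.0 ms

Excluded: 2803
Retained (n=8): Σ = 3192
Mean = 3192/8 = 399.0000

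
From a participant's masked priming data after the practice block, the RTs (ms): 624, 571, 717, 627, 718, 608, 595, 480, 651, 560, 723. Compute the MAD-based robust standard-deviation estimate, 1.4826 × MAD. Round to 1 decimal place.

Sorted: 480, 560, 571, 595, 608, 624, 627, 651, 717, 718, 723 → median = 624
|x − 624| sorted: 0, 3, 16, 27, 29, 53, 64, 93, 94, 99, 144 → MAD = 53
Robust SD ≈ 1.4826 × 53 = 78.578

78.6 ms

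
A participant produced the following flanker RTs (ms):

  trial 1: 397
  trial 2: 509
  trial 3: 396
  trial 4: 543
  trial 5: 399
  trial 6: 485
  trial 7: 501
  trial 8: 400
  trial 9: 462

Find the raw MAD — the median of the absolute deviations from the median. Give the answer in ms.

Sorted: 396, 397, 399, 400, 462, 485, 501, 509, 543 → median = 462
|x − 462|: 65, 47, 66, 81, 63, 23, 39, 62, 0
Sorted deviations: 0, 23, 39, 47, 62, 63, 65, 66, 81 → MAD = 62

62 ms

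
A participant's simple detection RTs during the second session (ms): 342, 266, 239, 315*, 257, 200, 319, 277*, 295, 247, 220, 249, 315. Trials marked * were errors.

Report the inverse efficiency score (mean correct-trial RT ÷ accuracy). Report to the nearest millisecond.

317 ms

Correct trials (n=11): 342, 266, 239, 257, 200, 319, 295, 247, 220, 249, 315
Mean correct RT = 2949/11 = 268.0909 ms
Proportion correct = 11/13
IES = 268.0909 / (11/13) = 316.835 ms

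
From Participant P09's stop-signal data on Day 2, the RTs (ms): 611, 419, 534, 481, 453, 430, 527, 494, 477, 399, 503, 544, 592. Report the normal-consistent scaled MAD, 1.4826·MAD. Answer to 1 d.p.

Sorted: 399, 419, 430, 453, 477, 481, 494, 503, 527, 534, 544, 592, 611 → median = 494
|x − 494| sorted: 0, 9, 13, 17, 33, 40, 41, 50, 64, 75, 95, 98, 117 → MAD = 41
Robust SD ≈ 1.4826 × 41 = 60.787

60.8 ms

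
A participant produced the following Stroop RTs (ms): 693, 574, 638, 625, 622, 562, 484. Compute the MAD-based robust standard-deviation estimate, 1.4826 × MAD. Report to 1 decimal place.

Sorted: 484, 562, 574, 622, 625, 638, 693 → median = 622
|x − 622| sorted: 0, 3, 16, 48, 60, 71, 138 → MAD = 48
Robust SD ≈ 1.4826 × 48 = 71.165

71.2 ms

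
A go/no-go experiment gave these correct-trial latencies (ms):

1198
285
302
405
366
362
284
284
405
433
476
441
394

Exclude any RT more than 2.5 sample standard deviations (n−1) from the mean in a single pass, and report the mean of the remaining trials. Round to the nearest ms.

n = 13, ΣRT = 5635, M = 433.462
Σ(x−M)² = 683221.23; s = √(683221.23/12) = 238.611
Cutoffs: 433.462 ± 2.5·238.611 → [-163.1, 1030.0]
Outside: 1198 → excluded.
Retained (n=12): Σ = 4437, mean = 4437/12 = 369.750

370 ms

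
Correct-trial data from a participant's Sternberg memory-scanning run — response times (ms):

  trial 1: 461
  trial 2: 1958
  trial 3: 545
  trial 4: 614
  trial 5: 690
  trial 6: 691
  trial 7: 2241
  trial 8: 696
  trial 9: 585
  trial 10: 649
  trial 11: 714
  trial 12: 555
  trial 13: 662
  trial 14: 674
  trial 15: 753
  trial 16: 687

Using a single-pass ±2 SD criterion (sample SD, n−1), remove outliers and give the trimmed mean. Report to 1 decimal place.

n = 16, ΣRT = 13175, M = 823.438
Σ(x−M)² = 3844339.94; s = √(3844339.94/15) = 506.250
Cutoffs: 823.438 ± 2·506.250 → [-189.1, 1835.9]
Outside: 1958, 2241 → excluded.
Retained (n=14): Σ = 8976, mean = 8976/14 = 641.143

641.1 ms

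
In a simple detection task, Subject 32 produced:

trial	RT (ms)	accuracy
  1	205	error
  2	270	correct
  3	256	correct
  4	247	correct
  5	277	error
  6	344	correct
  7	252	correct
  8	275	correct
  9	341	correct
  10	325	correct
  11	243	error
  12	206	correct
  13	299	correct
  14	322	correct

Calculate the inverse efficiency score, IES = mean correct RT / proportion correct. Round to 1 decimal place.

363.0 ms

Correct trials (n=11): 270, 256, 247, 344, 252, 275, 341, 325, 206, 299, 322
Mean correct RT = 3137/11 = 285.1818 ms
Proportion correct = 11/14
IES = 285.1818 / (11/14) = 362.959 ms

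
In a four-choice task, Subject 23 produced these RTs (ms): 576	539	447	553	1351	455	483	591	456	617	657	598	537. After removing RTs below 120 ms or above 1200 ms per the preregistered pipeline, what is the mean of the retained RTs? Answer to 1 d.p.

Excluded: 1351
Retained (n=12): Σ = 6509
Mean = 6509/12 = 542.4167

542.4 ms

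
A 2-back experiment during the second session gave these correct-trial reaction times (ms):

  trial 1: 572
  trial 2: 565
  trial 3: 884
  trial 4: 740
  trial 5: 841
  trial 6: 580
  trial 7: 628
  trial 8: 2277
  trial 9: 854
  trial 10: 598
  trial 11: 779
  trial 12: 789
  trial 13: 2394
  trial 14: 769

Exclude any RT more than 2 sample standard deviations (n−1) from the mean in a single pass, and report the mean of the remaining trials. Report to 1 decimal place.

716.6 ms

n = 14, ΣRT = 13270, M = 947.857
Σ(x−M)² = 4659073.71; s = √(4659073.71/13) = 598.657
Cutoffs: 947.857 ± 2·598.657 → [-249.5, 2145.2]
Outside: 2277, 2394 → excluded.
Retained (n=12): Σ = 8599, mean = 8599/12 = 716.583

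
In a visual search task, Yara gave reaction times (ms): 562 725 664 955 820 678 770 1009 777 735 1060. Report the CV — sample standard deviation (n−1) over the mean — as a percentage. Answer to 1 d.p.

19.3%

n = 11, Σ = 8755, M = 795.9091
Σ(x−M)² = 236824.909; s = √(236824.909/10) = 153.8912
CV = 153.8912 / 795.9091 = 0.19335 = 19.335%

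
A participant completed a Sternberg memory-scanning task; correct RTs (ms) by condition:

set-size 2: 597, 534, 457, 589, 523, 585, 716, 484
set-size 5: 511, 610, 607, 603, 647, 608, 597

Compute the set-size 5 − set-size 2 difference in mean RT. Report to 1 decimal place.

M(set-size 2) = 4485/8 = 560.625
M(set-size 5) = 4183/7 = 597.571
Difference = 597.571 − 560.625 = 36.946 ms

36.9 ms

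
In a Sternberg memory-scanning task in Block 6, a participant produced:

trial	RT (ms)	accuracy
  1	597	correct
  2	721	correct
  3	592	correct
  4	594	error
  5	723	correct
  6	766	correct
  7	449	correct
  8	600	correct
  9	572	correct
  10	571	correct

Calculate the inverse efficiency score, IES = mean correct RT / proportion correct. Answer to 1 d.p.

690.2 ms

Correct trials (n=9): 597, 721, 592, 723, 766, 449, 600, 572, 571
Mean correct RT = 5591/9 = 621.2222 ms
Proportion correct = 9/10
IES = 621.2222 / (9/10) = 690.247 ms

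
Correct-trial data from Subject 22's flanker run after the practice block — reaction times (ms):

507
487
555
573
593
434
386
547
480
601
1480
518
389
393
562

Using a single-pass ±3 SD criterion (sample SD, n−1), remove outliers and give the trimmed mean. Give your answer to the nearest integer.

n = 15, ΣRT = 8505, M = 567.000
Σ(x−M)² = 968386.00; s = √(968386.00/14) = 263.003
Cutoffs: 567.000 ± 3·263.003 → [-222.0, 1356.0]
Outside: 1480 → excluded.
Retained (n=14): Σ = 7025, mean = 7025/14 = 501.786

502 ms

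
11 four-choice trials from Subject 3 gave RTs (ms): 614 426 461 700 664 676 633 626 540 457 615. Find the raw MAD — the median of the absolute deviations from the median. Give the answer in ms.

Sorted: 426, 457, 461, 540, 614, 615, 626, 633, 664, 676, 700 → median = 615
|x − 615|: 1, 189, 154, 85, 49, 61, 18, 11, 75, 158, 0
Sorted deviations: 0, 1, 11, 18, 49, 61, 75, 85, 154, 158, 189 → MAD = 61

61 ms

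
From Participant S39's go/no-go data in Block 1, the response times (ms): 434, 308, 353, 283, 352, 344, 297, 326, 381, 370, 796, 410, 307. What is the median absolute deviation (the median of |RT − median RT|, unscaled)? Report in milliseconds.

44 ms

Sorted: 283, 297, 307, 308, 326, 344, 352, 353, 370, 381, 410, 434, 796 → median = 352
|x − 352|: 82, 44, 1, 69, 0, 8, 55, 26, 29, 18, 444, 58, 45
Sorted deviations: 0, 1, 8, 18, 26, 29, 44, 45, 55, 58, 69, 82, 444 → MAD = 44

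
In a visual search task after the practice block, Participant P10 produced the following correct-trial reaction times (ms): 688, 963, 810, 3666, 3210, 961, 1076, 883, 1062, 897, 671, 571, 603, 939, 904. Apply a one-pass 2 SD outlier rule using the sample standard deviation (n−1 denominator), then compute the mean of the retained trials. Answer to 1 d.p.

848.3 ms

n = 15, ΣRT = 17904, M = 1193.600
Σ(x−M)² = 12062521.60; s = √(12062521.60/14) = 928.229
Cutoffs: 1193.600 ± 2·928.229 → [-662.9, 3050.1]
Outside: 3210, 3666 → excluded.
Retained (n=13): Σ = 11028, mean = 11028/13 = 848.308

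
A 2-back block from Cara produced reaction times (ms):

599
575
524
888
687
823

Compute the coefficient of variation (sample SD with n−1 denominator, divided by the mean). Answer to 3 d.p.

n = 6, Σ = 4096, M = 682.6667
Σ(x−M)² = 105641.333; s = √(105641.333/5) = 145.3557
CV = 145.3557 / 682.6667 = 0.21292

0.213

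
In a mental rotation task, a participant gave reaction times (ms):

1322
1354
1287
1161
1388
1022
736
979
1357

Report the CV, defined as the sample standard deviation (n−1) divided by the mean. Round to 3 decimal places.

n = 9, Σ = 10606, M = 1178.4444
Σ(x−M)² = 399322.222; s = √(399322.222/8) = 223.4173
CV = 223.4173 / 1178.4444 = 0.18959

0.190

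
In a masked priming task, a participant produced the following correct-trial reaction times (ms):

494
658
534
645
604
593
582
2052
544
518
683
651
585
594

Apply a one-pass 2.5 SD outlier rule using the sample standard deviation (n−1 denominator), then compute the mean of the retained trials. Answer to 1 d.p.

591.2 ms

n = 14, ΣRT = 9737, M = 695.500
Σ(x−M)² = 2021601.50; s = √(2021601.50/13) = 394.345
Cutoffs: 695.500 ± 2.5·394.345 → [-290.4, 1681.4]
Outside: 2052 → excluded.
Retained (n=13): Σ = 7685, mean = 7685/13 = 591.154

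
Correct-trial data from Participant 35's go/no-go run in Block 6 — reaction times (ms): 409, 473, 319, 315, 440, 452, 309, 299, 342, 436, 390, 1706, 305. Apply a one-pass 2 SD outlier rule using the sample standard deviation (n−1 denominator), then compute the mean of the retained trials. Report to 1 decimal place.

374.1 ms

n = 13, ΣRT = 6195, M = 476.538
Σ(x−M)² = 1685247.23; s = √(1685247.23/12) = 374.750
Cutoffs: 476.538 ± 2·374.750 → [-273.0, 1226.0]
Outside: 1706 → excluded.
Retained (n=12): Σ = 4489, mean = 4489/12 = 374.083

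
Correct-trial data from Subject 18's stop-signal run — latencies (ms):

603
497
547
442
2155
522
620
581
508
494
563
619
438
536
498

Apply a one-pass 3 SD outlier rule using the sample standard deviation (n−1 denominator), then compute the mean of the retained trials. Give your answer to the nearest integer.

n = 15, ΣRT = 9623, M = 641.533
Σ(x−M)² = 2499559.73; s = √(2499559.73/14) = 422.540
Cutoffs: 641.533 ± 3·422.540 → [-626.1, 1909.2]
Outside: 2155 → excluded.
Retained (n=14): Σ = 7468, mean = 7468/14 = 533.429

533 ms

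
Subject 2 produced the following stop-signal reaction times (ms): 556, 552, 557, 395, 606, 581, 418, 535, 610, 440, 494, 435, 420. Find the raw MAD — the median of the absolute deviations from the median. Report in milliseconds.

Sorted: 395, 418, 420, 435, 440, 494, 535, 552, 556, 557, 581, 606, 610 → median = 535
|x − 535|: 21, 17, 22, 140, 71, 46, 117, 0, 75, 95, 41, 100, 115
Sorted deviations: 0, 17, 21, 22, 41, 46, 71, 75, 95, 100, 115, 117, 140 → MAD = 71

71 ms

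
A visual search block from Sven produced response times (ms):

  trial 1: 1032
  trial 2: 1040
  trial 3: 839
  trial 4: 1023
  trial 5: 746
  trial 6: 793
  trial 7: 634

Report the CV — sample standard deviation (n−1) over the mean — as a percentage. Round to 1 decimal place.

n = 7, Σ = 6107, M = 872.4286
Σ(x−M)² = 156473.714; s = √(156473.714/6) = 161.4898
CV = 161.4898 / 872.4286 = 0.18510 = 18.510%

18.5%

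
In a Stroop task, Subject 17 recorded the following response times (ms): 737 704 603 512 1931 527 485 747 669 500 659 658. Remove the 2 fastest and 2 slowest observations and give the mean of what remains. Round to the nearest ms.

634 ms

Sorted: 485, 500, 512, 527, 603, 658, 659, 669, 704, 737, 747, 1931
Drop lowest 2 (485, 500) and highest 2 (747, 1931)
Remaining (n=8): Σ = 5069, mean = 5069/8 = 633.625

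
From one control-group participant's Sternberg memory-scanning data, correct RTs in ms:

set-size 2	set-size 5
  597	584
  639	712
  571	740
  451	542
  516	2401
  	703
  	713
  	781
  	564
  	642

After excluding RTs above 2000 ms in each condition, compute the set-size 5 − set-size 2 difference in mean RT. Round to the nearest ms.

110 ms

set-size 5: exclude 2401
M(set-size 2) = 2774/5 = 554.800
M(set-size 5) = 5981/9 = 664.556
Difference = 664.556 − 554.800 = 109.756 ms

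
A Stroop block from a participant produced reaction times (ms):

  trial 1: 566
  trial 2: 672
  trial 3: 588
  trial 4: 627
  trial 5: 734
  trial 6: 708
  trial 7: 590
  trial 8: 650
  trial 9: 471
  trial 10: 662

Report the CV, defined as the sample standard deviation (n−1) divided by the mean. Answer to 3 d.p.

0.122

n = 10, Σ = 6268, M = 626.8000
Σ(x−M)² = 52735.600; s = √(52735.600/9) = 76.5474
CV = 76.5474 / 626.8000 = 0.12212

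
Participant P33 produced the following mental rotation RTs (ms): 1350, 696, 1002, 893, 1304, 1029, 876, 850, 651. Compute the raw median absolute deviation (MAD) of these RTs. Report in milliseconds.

136 ms

Sorted: 651, 696, 850, 876, 893, 1002, 1029, 1304, 1350 → median = 893
|x − 893|: 457, 197, 109, 0, 411, 136, 17, 43, 242
Sorted deviations: 0, 17, 43, 109, 136, 197, 242, 411, 457 → MAD = 136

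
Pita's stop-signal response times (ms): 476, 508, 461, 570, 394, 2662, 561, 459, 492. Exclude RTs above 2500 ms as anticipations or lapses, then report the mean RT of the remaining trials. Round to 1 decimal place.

Excluded: 2662
Retained (n=8): Σ = 3921
Mean = 3921/8 = 490.1250

490.1 ms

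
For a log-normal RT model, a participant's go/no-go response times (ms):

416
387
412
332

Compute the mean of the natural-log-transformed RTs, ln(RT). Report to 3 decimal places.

5.954

ln(RT): 6.0307, 5.9584, 6.0210, 5.8051
Σ ln(RT) = 23.8153
Mean = 23.8153/4 = 5.95382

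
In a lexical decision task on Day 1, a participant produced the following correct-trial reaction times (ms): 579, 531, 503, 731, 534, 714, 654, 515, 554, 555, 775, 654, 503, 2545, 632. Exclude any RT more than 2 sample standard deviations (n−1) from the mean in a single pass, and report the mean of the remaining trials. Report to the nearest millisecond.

602 ms

n = 15, ΣRT = 10979, M = 731.933
Σ(x−M)² = 3629308.93; s = √(3629308.93/14) = 509.153
Cutoffs: 731.933 ± 2·509.153 → [-286.4, 1750.2]
Outside: 2545 → excluded.
Retained (n=14): Σ = 8434, mean = 8434/14 = 602.429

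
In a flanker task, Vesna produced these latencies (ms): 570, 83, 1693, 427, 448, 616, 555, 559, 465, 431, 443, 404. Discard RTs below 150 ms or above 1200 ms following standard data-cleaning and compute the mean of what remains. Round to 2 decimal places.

491.80 ms

Excluded: 83, 1693
Retained (n=10): Σ = 4918
Mean = 4918/10 = 491.8000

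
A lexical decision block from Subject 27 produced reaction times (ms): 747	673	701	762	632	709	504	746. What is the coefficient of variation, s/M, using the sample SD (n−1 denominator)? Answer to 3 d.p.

0.124

n = 8, Σ = 5474, M = 684.2500
Σ(x−M)² = 50035.500; s = √(50035.500/7) = 84.5454
CV = 84.5454 / 684.2500 = 0.12356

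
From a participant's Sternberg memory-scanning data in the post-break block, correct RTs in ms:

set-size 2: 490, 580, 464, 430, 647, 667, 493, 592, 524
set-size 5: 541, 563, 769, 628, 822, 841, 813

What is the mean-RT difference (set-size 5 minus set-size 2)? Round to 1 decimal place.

M(set-size 2) = 4887/9 = 543.000
M(set-size 5) = 4977/7 = 711.000
Difference = 711.000 − 543.000 = 168.000 ms

168.0 ms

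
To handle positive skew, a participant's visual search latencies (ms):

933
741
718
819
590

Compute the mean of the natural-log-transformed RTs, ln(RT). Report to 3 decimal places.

6.622

ln(RT): 6.8384, 6.6080, 6.5765, 6.7081, 6.3801
Σ ln(RT) = 33.1111
Mean = 33.1111/5 = 6.62222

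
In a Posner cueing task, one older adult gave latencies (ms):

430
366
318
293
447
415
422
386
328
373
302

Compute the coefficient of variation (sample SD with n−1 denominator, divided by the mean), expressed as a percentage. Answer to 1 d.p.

14.7%

n = 11, Σ = 4080, M = 370.9091
Σ(x−M)² = 29550.909; s = √(29550.909/10) = 54.3607
CV = 54.3607 / 370.9091 = 0.14656 = 14.656%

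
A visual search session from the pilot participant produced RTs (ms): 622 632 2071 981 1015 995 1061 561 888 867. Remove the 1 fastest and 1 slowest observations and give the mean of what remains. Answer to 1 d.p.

882.6 ms

Sorted: 561, 622, 632, 867, 888, 981, 995, 1015, 1061, 2071
Drop lowest 1 (561) and highest 1 (2071)
Remaining (n=8): Σ = 7061, mean = 7061/8 = 882.625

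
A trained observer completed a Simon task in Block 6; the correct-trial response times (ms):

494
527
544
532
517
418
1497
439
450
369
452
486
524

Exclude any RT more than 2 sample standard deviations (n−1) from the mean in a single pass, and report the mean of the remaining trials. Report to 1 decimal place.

479.3 ms

n = 13, ΣRT = 7249, M = 557.615
Σ(x−M)² = 988051.08; s = √(988051.08/12) = 286.945
Cutoffs: 557.615 ± 2·286.945 → [-16.3, 1131.5]
Outside: 1497 → excluded.
Retained (n=12): Σ = 5752, mean = 5752/12 = 479.333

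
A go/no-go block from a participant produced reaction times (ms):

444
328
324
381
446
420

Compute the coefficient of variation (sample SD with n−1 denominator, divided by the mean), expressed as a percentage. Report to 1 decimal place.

n = 6, Σ = 2343, M = 390.5000
Σ(x−M)² = 15231.500; s = √(15231.500/5) = 55.1933
CV = 55.1933 / 390.5000 = 0.14134 = 14.134%

14.1%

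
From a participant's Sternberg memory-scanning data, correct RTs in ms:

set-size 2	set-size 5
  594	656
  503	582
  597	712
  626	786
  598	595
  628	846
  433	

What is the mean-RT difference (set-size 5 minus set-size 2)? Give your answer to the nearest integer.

128 ms

M(set-size 2) = 3979/7 = 568.429
M(set-size 5) = 4177/6 = 696.167
Difference = 696.167 − 568.429 = 127.738 ms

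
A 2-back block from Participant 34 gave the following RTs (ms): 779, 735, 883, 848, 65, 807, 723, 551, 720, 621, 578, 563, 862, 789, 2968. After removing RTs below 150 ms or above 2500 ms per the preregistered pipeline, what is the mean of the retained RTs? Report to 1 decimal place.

Excluded: 65, 2968
Retained (n=13): Σ = 9459
Mean = 9459/13 = 727.6154

727.6 ms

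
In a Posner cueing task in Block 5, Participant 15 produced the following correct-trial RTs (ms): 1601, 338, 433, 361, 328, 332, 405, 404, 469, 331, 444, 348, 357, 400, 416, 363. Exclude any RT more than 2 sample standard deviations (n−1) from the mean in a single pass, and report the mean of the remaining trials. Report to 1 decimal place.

381.9 ms

n = 16, ΣRT = 7330, M = 458.125
Σ(x−M)² = 1422283.75; s = √(1422283.75/15) = 307.927
Cutoffs: 458.125 ± 2·307.927 → [-157.7, 1074.0]
Outside: 1601 → excluded.
Retained (n=15): Σ = 5729, mean = 5729/15 = 381.933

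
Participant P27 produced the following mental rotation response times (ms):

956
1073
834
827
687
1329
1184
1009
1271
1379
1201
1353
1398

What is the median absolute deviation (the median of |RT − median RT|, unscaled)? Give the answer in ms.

175 ms

Sorted: 687, 827, 834, 956, 1009, 1073, 1184, 1201, 1271, 1329, 1353, 1379, 1398 → median = 1184
|x − 1184|: 228, 111, 350, 357, 497, 145, 0, 175, 87, 195, 17, 169, 214
Sorted deviations: 0, 17, 87, 111, 145, 169, 175, 195, 214, 228, 350, 357, 497 → MAD = 175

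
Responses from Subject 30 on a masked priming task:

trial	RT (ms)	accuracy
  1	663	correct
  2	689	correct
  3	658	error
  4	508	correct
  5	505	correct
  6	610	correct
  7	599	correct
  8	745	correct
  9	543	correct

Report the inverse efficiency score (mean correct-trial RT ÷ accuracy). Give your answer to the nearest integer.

Correct trials (n=8): 663, 689, 508, 505, 610, 599, 745, 543
Mean correct RT = 4862/8 = 607.7500 ms
Proportion correct = 8/9
IES = 607.7500 / (8/9) = 683.719 ms

684 ms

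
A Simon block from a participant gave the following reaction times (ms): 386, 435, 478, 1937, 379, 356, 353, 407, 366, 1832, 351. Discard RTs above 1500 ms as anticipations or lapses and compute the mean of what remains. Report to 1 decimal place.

390.1 ms

Excluded: 1832, 1937
Retained (n=9): Σ = 3511
Mean = 3511/9 = 390.1111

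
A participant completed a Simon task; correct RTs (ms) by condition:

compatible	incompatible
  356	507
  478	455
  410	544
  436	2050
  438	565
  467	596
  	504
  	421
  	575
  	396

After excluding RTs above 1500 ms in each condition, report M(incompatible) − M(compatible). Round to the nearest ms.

76 ms

incompatible: exclude 2050
M(compatible) = 2585/6 = 430.833
M(incompatible) = 4563/9 = 507.000
Difference = 507.000 − 430.833 = 76.167 ms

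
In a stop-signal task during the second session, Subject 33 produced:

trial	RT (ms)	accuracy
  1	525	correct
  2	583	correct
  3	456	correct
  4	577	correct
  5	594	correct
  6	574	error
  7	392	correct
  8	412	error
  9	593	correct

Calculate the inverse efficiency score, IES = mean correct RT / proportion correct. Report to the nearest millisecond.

Correct trials (n=7): 525, 583, 456, 577, 594, 392, 593
Mean correct RT = 3720/7 = 531.4286 ms
Proportion correct = 7/9
IES = 531.4286 / (7/9) = 683.265 ms

683 ms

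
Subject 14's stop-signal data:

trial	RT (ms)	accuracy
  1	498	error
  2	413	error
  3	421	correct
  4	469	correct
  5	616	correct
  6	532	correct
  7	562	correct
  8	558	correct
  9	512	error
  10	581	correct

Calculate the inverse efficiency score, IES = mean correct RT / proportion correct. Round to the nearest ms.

763 ms

Correct trials (n=7): 421, 469, 616, 532, 562, 558, 581
Mean correct RT = 3739/7 = 534.1429 ms
Proportion correct = 7/10
IES = 534.1429 / (7/10) = 763.061 ms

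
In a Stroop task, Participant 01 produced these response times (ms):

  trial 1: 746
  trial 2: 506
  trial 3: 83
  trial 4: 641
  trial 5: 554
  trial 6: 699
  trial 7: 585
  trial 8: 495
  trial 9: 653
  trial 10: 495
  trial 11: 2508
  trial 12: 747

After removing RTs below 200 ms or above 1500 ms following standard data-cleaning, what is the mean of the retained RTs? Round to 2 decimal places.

Excluded: 83, 2508
Retained (n=10): Σ = 6121
Mean = 6121/10 = 612.1000

612.10 ms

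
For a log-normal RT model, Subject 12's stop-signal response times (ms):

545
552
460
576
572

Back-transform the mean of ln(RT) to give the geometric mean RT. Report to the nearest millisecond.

539 ms

ln(RT): 6.3008, 6.3135, 6.1312, 6.3561, 6.3491
Mean ln(RT) = 31.4508/5 = 6.29016
Geometric mean = exp(6.29016) = 539.24 ms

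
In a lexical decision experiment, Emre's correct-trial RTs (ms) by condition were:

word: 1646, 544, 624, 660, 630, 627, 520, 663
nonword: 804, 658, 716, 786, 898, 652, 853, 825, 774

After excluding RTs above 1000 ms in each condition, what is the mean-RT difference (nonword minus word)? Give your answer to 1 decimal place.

word: exclude 1646
M(word) = 4268/7 = 609.714
M(nonword) = 6966/9 = 774.000
Difference = 774.000 − 609.714 = 164.286 ms

164.3 ms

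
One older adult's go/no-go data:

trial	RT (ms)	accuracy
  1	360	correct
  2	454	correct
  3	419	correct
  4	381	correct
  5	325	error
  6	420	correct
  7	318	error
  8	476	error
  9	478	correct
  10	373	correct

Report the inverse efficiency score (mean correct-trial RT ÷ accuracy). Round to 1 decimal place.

588.8 ms

Correct trials (n=7): 360, 454, 419, 381, 420, 478, 373
Mean correct RT = 2885/7 = 412.1429 ms
Proportion correct = 7/10
IES = 412.1429 / (7/10) = 588.776 ms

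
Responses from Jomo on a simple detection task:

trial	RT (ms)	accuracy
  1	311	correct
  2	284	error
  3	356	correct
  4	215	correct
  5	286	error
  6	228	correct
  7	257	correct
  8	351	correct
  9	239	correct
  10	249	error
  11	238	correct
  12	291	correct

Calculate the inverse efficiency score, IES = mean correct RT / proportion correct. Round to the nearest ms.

Correct trials (n=9): 311, 356, 215, 228, 257, 351, 239, 238, 291
Mean correct RT = 2486/9 = 276.2222 ms
Proportion correct = 9/12
IES = 276.2222 / (9/12) = 368.296 ms

368 ms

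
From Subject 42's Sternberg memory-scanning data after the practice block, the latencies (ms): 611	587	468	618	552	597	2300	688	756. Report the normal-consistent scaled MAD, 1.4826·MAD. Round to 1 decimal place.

Sorted: 468, 552, 587, 597, 611, 618, 688, 756, 2300 → median = 611
|x − 611| sorted: 0, 7, 14, 24, 59, 77, 143, 145, 1689 → MAD = 59
Robust SD ≈ 1.4826 × 59 = 87.473

87.5 ms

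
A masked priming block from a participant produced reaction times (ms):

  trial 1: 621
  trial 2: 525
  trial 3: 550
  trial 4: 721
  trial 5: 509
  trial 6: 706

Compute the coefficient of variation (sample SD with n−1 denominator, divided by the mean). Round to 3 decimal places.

0.152

n = 6, Σ = 3632, M = 605.3333
Σ(x−M)² = 42553.333; s = √(42553.333/5) = 92.2533
CV = 92.2533 / 605.3333 = 0.15240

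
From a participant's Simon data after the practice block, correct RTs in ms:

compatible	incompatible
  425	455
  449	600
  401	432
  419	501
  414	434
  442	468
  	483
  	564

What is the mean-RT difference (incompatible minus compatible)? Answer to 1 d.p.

67.1 ms

M(compatible) = 2550/6 = 425.000
M(incompatible) = 3937/8 = 492.125
Difference = 492.125 − 425.000 = 67.125 ms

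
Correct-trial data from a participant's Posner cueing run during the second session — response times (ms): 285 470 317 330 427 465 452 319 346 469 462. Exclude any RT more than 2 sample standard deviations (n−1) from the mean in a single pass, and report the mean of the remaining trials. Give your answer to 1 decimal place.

n = 11, ΣRT = 4342, M = 394.727
Σ(x−M)² = 55348.18; s = √(55348.18/10) = 74.396
Cutoffs: 394.727 ± 2·74.396 → [245.9, 543.5]
No RTs fall outside the cutoffs; all 11 retained. Mean = 4342/11 = 394.727

394.7 ms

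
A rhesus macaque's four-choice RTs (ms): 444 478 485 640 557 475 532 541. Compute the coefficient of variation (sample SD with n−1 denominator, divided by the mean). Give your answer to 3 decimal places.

0.120

n = 8, Σ = 4152, M = 519.0000
Σ(x−M)² = 27136.000; s = √(27136.000/7) = 62.2621
CV = 62.2621 / 519.0000 = 0.11997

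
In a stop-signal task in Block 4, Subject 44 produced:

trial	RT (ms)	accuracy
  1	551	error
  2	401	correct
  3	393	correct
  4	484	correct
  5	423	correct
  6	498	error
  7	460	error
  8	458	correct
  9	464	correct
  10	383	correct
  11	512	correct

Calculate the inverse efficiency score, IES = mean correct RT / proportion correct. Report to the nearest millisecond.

Correct trials (n=8): 401, 393, 484, 423, 458, 464, 383, 512
Mean correct RT = 3518/8 = 439.7500 ms
Proportion correct = 8/11
IES = 439.7500 / (8/11) = 604.656 ms

605 ms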